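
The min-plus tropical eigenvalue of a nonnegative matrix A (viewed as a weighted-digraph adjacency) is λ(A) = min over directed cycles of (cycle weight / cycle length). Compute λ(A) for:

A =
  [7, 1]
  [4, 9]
λ(A) = 5/2

Enumerate directed cycles and compute their means (weight / length). Sample:
  cycle 0 → 0: weight = 7, length = 1, mean = 7/1 ≈ 7.000
  cycle 1 → 1: weight = 9, length = 1, mean = 9/1 ≈ 9.000
  cycle 0 → 1 → 0: weight = 5, length = 2, mean = 5/2 ≈ 2.500
  cycle 1 → 0 → 1: weight = 5, length = 2, mean = 5/2 ≈ 2.500
Minimum mean = 2.500, attained e.g. along the cycle 0 → 1 → 0 with weight 5 and length 2. So λ(A) = 5/2 = 5/2.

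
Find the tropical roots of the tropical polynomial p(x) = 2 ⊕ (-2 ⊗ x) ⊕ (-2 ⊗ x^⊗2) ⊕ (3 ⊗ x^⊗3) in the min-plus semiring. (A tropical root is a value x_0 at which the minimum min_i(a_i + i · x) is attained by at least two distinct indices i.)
Roots: {-5, 0, 4}

Each tropical root is a break point of the lower envelope of the lines y = a_i + i · x (there are 4 lines, with slopes 0, 1, ..., 3). Only the lines that attain the minimum somewhere contribute to roots; other lines are dominated. Here the surviving (envelope) indices are i = 3, i = 2, i = 1, i = 0.
Intersections between consecutive envelope lines give the roots: for adjacent envelope indices i < j the intersection is x = (a_i − a_j) / (j − i). Reading off the sorted break points: {-5, 0, 4}.
Verification: at each break x_0, at least two indices attain the minimum of min_i(a_i + i · x_0).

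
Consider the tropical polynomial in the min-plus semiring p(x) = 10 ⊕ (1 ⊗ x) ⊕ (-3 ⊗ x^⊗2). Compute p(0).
p(0) = -3

A tropical monomial a ⊗ x^⊗i evaluates to a + i · x. Evaluating each term at x = 0:
  Term 0 contributes 10 + 0 · 0 = 10
  Term 1 contributes 1 + 1 · 0 = 1
  Term 2 contributes -3 + 2 · 0 = -3
p(0) = ⊕ of these = min[10, 1, -3] = -3.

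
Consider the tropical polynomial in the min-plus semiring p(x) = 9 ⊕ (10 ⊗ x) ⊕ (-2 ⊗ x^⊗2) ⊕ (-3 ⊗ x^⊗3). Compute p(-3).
p(-3) = -12

A tropical monomial a ⊗ x^⊗i evaluates to a + i · x. Evaluating each term at x = -3:
  Term 0 contributes 9 + 0 · -3 = 9
  Term 1 contributes 10 + 1 · -3 = 7
  Term 2 contributes -2 + 2 · -3 = -8
  Term 3 contributes -3 + 3 · -3 = -12
p(-3) = ⊕ of these = min[9, 7, -8, -12] = -12.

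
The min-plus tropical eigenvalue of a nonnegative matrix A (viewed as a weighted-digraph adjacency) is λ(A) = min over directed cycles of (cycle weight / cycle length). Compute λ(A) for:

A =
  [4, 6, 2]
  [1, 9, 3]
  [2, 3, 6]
λ(A) = 2

Enumerate directed cycles and compute their means (weight / length). Sample:
  cycle 0 → 0: weight = 4, length = 1, mean = 4/1 ≈ 4.000
  cycle 1 → 1: weight = 9, length = 1, mean = 9/1 ≈ 9.000
  cycle 2 → 2: weight = 6, length = 1, mean = 6/1 ≈ 6.000
  cycle 0 → 1 → 0: weight = 7, length = 2, mean = 7/2 ≈ 3.500
  cycle 0 → 2 → 0: weight = 4, length = 2, mean = 4/2 ≈ 2.000
  cycle 1 → 0 → 1: weight = 7, length = 2, mean = 7/2 ≈ 3.500
Minimum mean = 2.000, attained e.g. along the cycle 0 → 2 → 0 with weight 4 and length 2. So λ(A) = 4/2 = 2.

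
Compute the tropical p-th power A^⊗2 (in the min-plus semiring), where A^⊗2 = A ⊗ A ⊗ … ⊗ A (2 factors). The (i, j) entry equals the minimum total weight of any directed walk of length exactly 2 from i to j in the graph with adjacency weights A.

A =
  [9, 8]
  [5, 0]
A^⊗2 =
  [13, 8]
  [5, 0]

Each entry (A^⊗2)_ij equals the minimum over all length-2 walks i = v_0 → v_1 → … → v_2 = j of Σ_t A[v_t][v_{t+1}]. For example, for (i, j) = (0, 1) we minimise over 2 possible intermediate vertex sequences; the minimum is 8, attained along the walk 0 → 1 → 1.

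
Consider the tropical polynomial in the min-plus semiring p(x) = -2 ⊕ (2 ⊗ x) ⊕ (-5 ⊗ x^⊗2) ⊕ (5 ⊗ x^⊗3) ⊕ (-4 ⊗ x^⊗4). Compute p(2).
p(2) = -2

A tropical monomial a ⊗ x^⊗i evaluates to a + i · x. Evaluating each term at x = 2:
  Term 0 contributes -2 + 0 · 2 = -2
  Term 1 contributes 2 + 1 · 2 = 4
  Term 2 contributes -5 + 2 · 2 = -1
  Term 3 contributes 5 + 3 · 2 = 11
  Term 4 contributes -4 + 4 · 2 = 4
p(2) = ⊕ of these = min[-2, 4, -1, 11, 4] = -2.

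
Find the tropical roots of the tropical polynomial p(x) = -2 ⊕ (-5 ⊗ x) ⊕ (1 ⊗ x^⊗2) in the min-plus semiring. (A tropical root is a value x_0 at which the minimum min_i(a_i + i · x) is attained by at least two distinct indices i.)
Roots: {-6, 3}

Each tropical root is a break point of the lower envelope of the lines y = a_i + i · x (there are 3 lines, with slopes 0, 1, ..., 2). Only the lines that attain the minimum somewhere contribute to roots; other lines are dominated. Here the surviving (envelope) indices are i = 2, i = 1, i = 0.
Intersections between consecutive envelope lines give the roots: for adjacent envelope indices i < j the intersection is x = (a_i − a_j) / (j − i). Reading off the sorted break points: {-6, 3}.
Verification: at each break x_0, at least two indices attain the minimum of min_i(a_i + i · x_0).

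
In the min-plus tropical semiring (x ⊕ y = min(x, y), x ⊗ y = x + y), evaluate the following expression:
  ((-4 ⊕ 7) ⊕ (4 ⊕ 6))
((-4 ⊕ 7) ⊕ (4 ⊕ 6)) = -4

Expand innermost to outermost. Recall ⊕ takes the minimum of its arguments and ⊗ takes their sum. Working out the expression ((-4 ⊕ 7) ⊕ (4 ⊕ 6)) gives -4.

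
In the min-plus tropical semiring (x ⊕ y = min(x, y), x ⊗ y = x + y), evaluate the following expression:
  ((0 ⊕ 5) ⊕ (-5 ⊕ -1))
((0 ⊕ 5) ⊕ (-5 ⊕ -1)) = -5

Expand innermost to outermost. Recall ⊕ takes the minimum of its arguments and ⊗ takes their sum. Working out the expression ((0 ⊕ 5) ⊕ (-5 ⊕ -1)) gives -5.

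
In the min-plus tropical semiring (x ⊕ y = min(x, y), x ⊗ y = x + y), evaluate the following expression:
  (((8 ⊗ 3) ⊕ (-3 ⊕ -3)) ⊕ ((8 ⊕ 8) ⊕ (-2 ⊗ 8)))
(((8 ⊗ 3) ⊕ (-3 ⊕ -3)) ⊕ ((8 ⊕ 8) ⊕ (-2 ⊗ 8))) = -3

Expand innermost to outermost. Recall ⊕ takes the minimum of its arguments and ⊗ takes their sum. Working out the expression (((8 ⊗ 3) ⊕ (-3 ⊕ -3)) ⊕ ((8 ⊕ 8) ⊕ (-2 ⊗ 8))) gives -3.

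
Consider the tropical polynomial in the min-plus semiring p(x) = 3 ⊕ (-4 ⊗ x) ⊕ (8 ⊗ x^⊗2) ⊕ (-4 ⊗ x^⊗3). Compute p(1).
p(1) = -3

A tropical monomial a ⊗ x^⊗i evaluates to a + i · x. Evaluating each term at x = 1:
  Term 0 contributes 3 + 0 · 1 = 3
  Term 1 contributes -4 + 1 · 1 = -3
  Term 2 contributes 8 + 2 · 1 = 10
  Term 3 contributes -4 + 3 · 1 = -1
p(1) = ⊕ of these = min[3, -3, 10, -1] = -3.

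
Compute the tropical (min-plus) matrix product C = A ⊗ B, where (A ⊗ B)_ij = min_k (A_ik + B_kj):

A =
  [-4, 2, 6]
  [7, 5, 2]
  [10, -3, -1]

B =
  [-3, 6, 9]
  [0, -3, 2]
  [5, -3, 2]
A ⊗ B =
  [-7, -1, 4]
  [4, -1, 4]
  [-3, -6, -1]

Apply the min-plus product entry-by-entry:
  C[0][0] = min over k of (A[0][0] + B[0][0] = -4 + -3 = -7, A[0][1] + B[1][0] = 2 + 0 = 2, A[0][2] + B[2][0] = 6 + 5 = 11) = -7 (attained at k = 0)
  C[0][1] = min over k of (A[0][0] + B[0][1] = -4 + 6 = 2, A[0][1] + B[1][1] = 2 + -3 = -1, A[0][2] + B[2][1] = 6 + -3 = 3) = -1 (attained at k = 1)
  C[0][2] = min over k of (A[0][0] + B[0][2] = -4 + 9 = 5, A[0][1] + B[1][2] = 2 + 2 = 4, A[0][2] + B[2][2] = 6 + 2 = 8) = 4 (attained at k = 1)
  C[1][0] = min over k of (A[1][0] + B[0][0] = 7 + -3 = 4, A[1][1] + B[1][0] = 5 + 0 = 5, A[1][2] + B[2][0] = 2 + 5 = 7) = 4 (attained at k = 0)
  C[1][1] = min over k of (A[1][0] + B[0][1] = 7 + 6 = 13, A[1][1] + B[1][1] = 5 + -3 = 2, A[1][2] + B[2][1] = 2 + -3 = -1) = -1 (attained at k = 2)
  C[1][2] = min over k of (A[1][0] + B[0][2] = 7 + 9 = 16, A[1][1] + B[1][2] = 5 + 2 = 7, A[1][2] + B[2][2] = 2 + 2 = 4) = 4 (attained at k = 2)
  C[2][0] = min over k of (A[2][0] + B[0][0] = 10 + -3 = 7, A[2][1] + B[1][0] = -3 + 0 = -3, A[2][2] + B[2][0] = -1 + 5 = 4) = -3 (attained at k = 1)
  C[2][1] = min over k of (A[2][0] + B[0][1] = 10 + 6 = 16, A[2][1] + B[1][1] = -3 + -3 = -6, A[2][2] + B[2][1] = -1 + -3 = -4) = -6 (attained at k = 1)
  C[2][2] = min over k of (A[2][0] + B[0][2] = 10 + 9 = 19, A[2][1] + B[1][2] = -3 + 2 = -1, A[2][2] + B[2][2] = -1 + 2 = 1) = -1 (attained at k = 1)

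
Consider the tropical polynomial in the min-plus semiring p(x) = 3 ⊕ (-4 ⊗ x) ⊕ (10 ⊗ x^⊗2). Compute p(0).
p(0) = -4

A tropical monomial a ⊗ x^⊗i evaluates to a + i · x. Evaluating each term at x = 0:
  Term 0 contributes 3 + 0 · 0 = 3
  Term 1 contributes -4 + 1 · 0 = -4
  Term 2 contributes 10 + 2 · 0 = 10
p(0) = ⊕ of these = min[3, -4, 10] = -4.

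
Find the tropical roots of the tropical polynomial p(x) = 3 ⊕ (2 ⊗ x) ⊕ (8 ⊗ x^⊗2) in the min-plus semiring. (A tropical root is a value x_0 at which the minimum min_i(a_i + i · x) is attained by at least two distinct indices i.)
Roots: {-6, 1}

Each tropical root is a break point of the lower envelope of the lines y = a_i + i · x (there are 3 lines, with slopes 0, 1, ..., 2). Only the lines that attain the minimum somewhere contribute to roots; other lines are dominated. Here the surviving (envelope) indices are i = 2, i = 1, i = 0.
Intersections between consecutive envelope lines give the roots: for adjacent envelope indices i < j the intersection is x = (a_i − a_j) / (j − i). Reading off the sorted break points: {-6, 1}.
Verification: at each break x_0, at least two indices attain the minimum of min_i(a_i + i · x_0).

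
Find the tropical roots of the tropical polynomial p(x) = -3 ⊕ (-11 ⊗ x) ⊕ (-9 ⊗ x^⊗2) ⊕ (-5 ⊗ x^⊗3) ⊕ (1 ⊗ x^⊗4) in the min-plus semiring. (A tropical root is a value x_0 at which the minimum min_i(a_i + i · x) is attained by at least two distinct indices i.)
Roots: {-6, -4, -2, 8}

Each tropical root is a break point of the lower envelope of the lines y = a_i + i · x (there are 5 lines, with slopes 0, 1, ..., 4). Only the lines that attain the minimum somewhere contribute to roots; other lines are dominated. Here the surviving (envelope) indices are i = 4, i = 3, i = 2, i = 1, i = 0.
Intersections between consecutive envelope lines give the roots: for adjacent envelope indices i < j the intersection is x = (a_i − a_j) / (j − i). Reading off the sorted break points: {-6, -4, -2, 8}.
Verification: at each break x_0, at least two indices attain the minimum of min_i(a_i + i · x_0).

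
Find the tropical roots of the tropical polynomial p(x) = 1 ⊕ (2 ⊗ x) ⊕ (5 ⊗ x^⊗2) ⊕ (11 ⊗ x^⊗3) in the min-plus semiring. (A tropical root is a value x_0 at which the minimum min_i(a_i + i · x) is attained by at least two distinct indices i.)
Roots: {-6, -3, -1}

Each tropical root is a break point of the lower envelope of the lines y = a_i + i · x (there are 4 lines, with slopes 0, 1, ..., 3). Only the lines that attain the minimum somewhere contribute to roots; other lines are dominated. Here the surviving (envelope) indices are i = 3, i = 2, i = 1, i = 0.
Intersections between consecutive envelope lines give the roots: for adjacent envelope indices i < j the intersection is x = (a_i − a_j) / (j − i). Reading off the sorted break points: {-6, -3, -1}.
Verification: at each break x_0, at least two indices attain the minimum of min_i(a_i + i · x_0).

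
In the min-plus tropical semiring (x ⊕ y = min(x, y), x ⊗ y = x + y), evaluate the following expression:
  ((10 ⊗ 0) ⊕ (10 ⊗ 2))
((10 ⊗ 0) ⊕ (10 ⊗ 2)) = 10

Expand innermost to outermost. Recall ⊕ takes the minimum of its arguments and ⊗ takes their sum. Working out the expression ((10 ⊗ 0) ⊕ (10 ⊗ 2)) gives 10.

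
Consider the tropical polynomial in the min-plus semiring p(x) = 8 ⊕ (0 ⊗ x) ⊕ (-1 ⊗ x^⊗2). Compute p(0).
p(0) = -1

A tropical monomial a ⊗ x^⊗i evaluates to a + i · x. Evaluating each term at x = 0:
  Term 0 contributes 8 + 0 · 0 = 8
  Term 1 contributes 0 + 1 · 0 = 0
  Term 2 contributes -1 + 2 · 0 = -1
p(0) = ⊕ of these = min[8, 0, -1] = -1.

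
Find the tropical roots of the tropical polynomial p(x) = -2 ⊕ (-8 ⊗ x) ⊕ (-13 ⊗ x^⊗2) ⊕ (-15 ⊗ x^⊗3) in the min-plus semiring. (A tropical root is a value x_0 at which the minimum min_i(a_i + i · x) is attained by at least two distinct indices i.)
Roots: {2, 5, 6}

Each tropical root is a break point of the lower envelope of the lines y = a_i + i · x (there are 4 lines, with slopes 0, 1, ..., 3). Only the lines that attain the minimum somewhere contribute to roots; other lines are dominated. Here the surviving (envelope) indices are i = 3, i = 2, i = 1, i = 0.
Intersections between consecutive envelope lines give the roots: for adjacent envelope indices i < j the intersection is x = (a_i − a_j) / (j − i). Reading off the sorted break points: {2, 5, 6}.
Verification: at each break x_0, at least two indices attain the minimum of min_i(a_i + i · x_0).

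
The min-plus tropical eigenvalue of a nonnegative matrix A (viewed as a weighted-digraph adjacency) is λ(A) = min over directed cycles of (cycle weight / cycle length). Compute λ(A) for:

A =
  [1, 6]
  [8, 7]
λ(A) = 1

Enumerate directed cycles and compute their means (weight / length). Sample:
  cycle 0 → 0: weight = 1, length = 1, mean = 1/1 ≈ 1.000
  cycle 1 → 1: weight = 7, length = 1, mean = 7/1 ≈ 7.000
  cycle 0 → 1 → 0: weight = 14, length = 2, mean = 14/2 ≈ 7.000
  cycle 1 → 0 → 1: weight = 14, length = 2, mean = 14/2 ≈ 7.000
Minimum mean = 1.000, attained e.g. along the cycle 0 → 0 with weight 1 and length 1. So λ(A) = 1/1 = 1.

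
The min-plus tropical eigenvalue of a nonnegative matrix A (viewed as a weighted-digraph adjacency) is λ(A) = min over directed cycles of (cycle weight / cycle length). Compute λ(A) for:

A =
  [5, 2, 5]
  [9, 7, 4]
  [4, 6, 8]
λ(A) = 10/3

Enumerate directed cycles and compute their means (weight / length). Sample:
  cycle 0 → 0: weight = 5, length = 1, mean = 5/1 ≈ 5.000
  cycle 1 → 1: weight = 7, length = 1, mean = 7/1 ≈ 7.000
  cycle 2 → 2: weight = 8, length = 1, mean = 8/1 ≈ 8.000
  cycle 0 → 1 → 0: weight = 11, length = 2, mean = 11/2 ≈ 5.500
  cycle 0 → 2 → 0: weight = 9, length = 2, mean = 9/2 ≈ 4.500
  cycle 1 → 0 → 1: weight = 11, length = 2, mean = 11/2 ≈ 5.500
Minimum mean = 3.333, attained e.g. along the cycle 0 → 1 → 2 → 0 with weight 10 and length 3. So λ(A) = 10/3 = 10/3.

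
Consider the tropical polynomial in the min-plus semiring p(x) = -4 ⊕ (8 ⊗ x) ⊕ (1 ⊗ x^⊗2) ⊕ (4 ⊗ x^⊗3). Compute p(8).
p(8) = -4

A tropical monomial a ⊗ x^⊗i evaluates to a + i · x. Evaluating each term at x = 8:
  Term 0 contributes -4 + 0 · 8 = -4
  Term 1 contributes 8 + 1 · 8 = 16
  Term 2 contributes 1 + 2 · 8 = 17
  Term 3 contributes 4 + 3 · 8 = 28
p(8) = ⊕ of these = min[-4, 16, 17, 28] = -4.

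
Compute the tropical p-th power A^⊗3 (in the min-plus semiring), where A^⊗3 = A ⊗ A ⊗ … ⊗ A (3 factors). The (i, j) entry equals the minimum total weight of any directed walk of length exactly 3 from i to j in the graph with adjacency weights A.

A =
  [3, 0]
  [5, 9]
A^⊗3 =
  [8, 5]
  [10, 8]

Each entry (A^⊗3)_ij equals the minimum over all length-3 walks i = v_0 → v_1 → … → v_3 = j of Σ_t A[v_t][v_{t+1}]. For example, for (i, j) = (0, 1) we minimise over 4 possible intermediate vertex sequences; the minimum is 5, attained along the walk 0 → 1 → 0 → 1.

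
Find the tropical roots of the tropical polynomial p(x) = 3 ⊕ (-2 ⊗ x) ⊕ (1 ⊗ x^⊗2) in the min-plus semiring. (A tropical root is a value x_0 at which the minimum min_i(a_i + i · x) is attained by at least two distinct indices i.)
Roots: {-3, 5}

Each tropical root is a break point of the lower envelope of the lines y = a_i + i · x (there are 3 lines, with slopes 0, 1, ..., 2). Only the lines that attain the minimum somewhere contribute to roots; other lines are dominated. Here the surviving (envelope) indices are i = 2, i = 1, i = 0.
Intersections between consecutive envelope lines give the roots: for adjacent envelope indices i < j the intersection is x = (a_i − a_j) / (j − i). Reading off the sorted break points: {-3, 5}.
Verification: at each break x_0, at least two indices attain the minimum of min_i(a_i + i · x_0).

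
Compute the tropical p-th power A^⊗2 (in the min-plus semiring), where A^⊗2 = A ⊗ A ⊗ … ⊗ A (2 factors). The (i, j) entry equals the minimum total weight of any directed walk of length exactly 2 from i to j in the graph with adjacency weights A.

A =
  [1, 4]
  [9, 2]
A^⊗2 =
  [2, 5]
  [10, 4]

Each entry (A^⊗2)_ij equals the minimum over all length-2 walks i = v_0 → v_1 → … → v_2 = j of Σ_t A[v_t][v_{t+1}]. For example, for (i, j) = (0, 1) we minimise over 2 possible intermediate vertex sequences; the minimum is 5, attained along the walk 0 → 0 → 1.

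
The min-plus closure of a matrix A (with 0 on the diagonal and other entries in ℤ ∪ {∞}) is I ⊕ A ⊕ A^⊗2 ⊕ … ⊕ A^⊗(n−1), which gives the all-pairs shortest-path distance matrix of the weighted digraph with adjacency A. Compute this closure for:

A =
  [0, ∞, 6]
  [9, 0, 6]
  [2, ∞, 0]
Closure =
  [0, ∞, 6]
  [8, 0, 6]
  [2, ∞, 0]

This is the Floyd-Warshall all-pairs shortest-path computation. For each intermediate vertex k = 0, 1, …, 2, update dist[i][j] ← min(dist[i][j], dist[i][k] + dist[k][j]). The final matrix gives, for each (i, j), the minimum total weight of any directed path from i to j (possibly empty when i = j).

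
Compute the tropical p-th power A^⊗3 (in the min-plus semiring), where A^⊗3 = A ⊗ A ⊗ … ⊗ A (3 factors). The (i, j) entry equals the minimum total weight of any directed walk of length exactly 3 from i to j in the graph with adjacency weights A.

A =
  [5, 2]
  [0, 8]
A^⊗3 =
  [7, 4]
  [2, 7]

Each entry (A^⊗3)_ij equals the minimum over all length-3 walks i = v_0 → v_1 → … → v_3 = j of Σ_t A[v_t][v_{t+1}]. For example, for (i, j) = (0, 1) we minimise over 4 possible intermediate vertex sequences; the minimum is 4, attained along the walk 0 → 1 → 0 → 1.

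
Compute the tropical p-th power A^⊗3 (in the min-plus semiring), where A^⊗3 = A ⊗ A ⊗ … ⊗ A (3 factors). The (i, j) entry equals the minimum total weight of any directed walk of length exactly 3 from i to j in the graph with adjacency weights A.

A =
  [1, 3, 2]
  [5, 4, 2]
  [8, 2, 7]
A^⊗3 =
  [3, 5, 4]
  [7, 8, 6]
  [8, 6, 8]

Each entry (A^⊗3)_ij equals the minimum over all length-3 walks i = v_0 → v_1 → … → v_3 = j of Σ_t A[v_t][v_{t+1}]. For example, for (i, j) = (0, 2) we minimise over 9 possible intermediate vertex sequences; the minimum is 4, attained along the walk 0 → 0 → 0 → 2.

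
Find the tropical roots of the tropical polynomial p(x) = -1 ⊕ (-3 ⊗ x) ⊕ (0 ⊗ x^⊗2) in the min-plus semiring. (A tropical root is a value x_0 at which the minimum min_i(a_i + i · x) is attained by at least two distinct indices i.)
Roots: {-3, 2}

Each tropical root is a break point of the lower envelope of the lines y = a_i + i · x (there are 3 lines, with slopes 0, 1, ..., 2). Only the lines that attain the minimum somewhere contribute to roots; other lines are dominated. Here the surviving (envelope) indices are i = 2, i = 1, i = 0.
Intersections between consecutive envelope lines give the roots: for adjacent envelope indices i < j the intersection is x = (a_i − a_j) / (j − i). Reading off the sorted break points: {-3, 2}.
Verification: at each break x_0, at least two indices attain the minimum of min_i(a_i + i · x_0).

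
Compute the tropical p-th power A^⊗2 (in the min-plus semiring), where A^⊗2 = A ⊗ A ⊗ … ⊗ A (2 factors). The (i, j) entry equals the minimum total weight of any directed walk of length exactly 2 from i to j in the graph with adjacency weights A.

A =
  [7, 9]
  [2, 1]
A^⊗2 =
  [11, 10]
  [3, 2]

Each entry (A^⊗2)_ij equals the minimum over all length-2 walks i = v_0 → v_1 → … → v_2 = j of Σ_t A[v_t][v_{t+1}]. For example, for (i, j) = (0, 1) we minimise over 2 possible intermediate vertex sequences; the minimum is 10, attained along the walk 0 → 1 → 1.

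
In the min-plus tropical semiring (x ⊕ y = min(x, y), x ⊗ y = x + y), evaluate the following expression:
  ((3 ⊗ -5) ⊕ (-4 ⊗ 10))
((3 ⊗ -5) ⊕ (-4 ⊗ 10)) = -2

Expand innermost to outermost. Recall ⊕ takes the minimum of its arguments and ⊗ takes their sum. Working out the expression ((3 ⊗ -5) ⊕ (-4 ⊗ 10)) gives -2.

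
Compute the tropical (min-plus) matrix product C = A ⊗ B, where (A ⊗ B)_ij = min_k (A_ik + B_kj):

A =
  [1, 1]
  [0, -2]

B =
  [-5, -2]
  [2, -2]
A ⊗ B =
  [-4, -1]
  [-5, -4]

Apply the min-plus product entry-by-entry:
  C[0][0] = min over k of (A[0][0] + B[0][0] = 1 + -5 = -4, A[0][1] + B[1][0] = 1 + 2 = 3) = -4 (attained at k = 0)
  C[0][1] = min over k of (A[0][0] + B[0][1] = 1 + -2 = -1, A[0][1] + B[1][1] = 1 + -2 = -1) = -1 (attained at k = 0)
  C[1][0] = min over k of (A[1][0] + B[0][0] = 0 + -5 = -5, A[1][1] + B[1][0] = -2 + 2 = 0) = -5 (attained at k = 0)
  C[1][1] = min over k of (A[1][0] + B[0][1] = 0 + -2 = -2, A[1][1] + B[1][1] = -2 + -2 = -4) = -4 (attained at k = 1)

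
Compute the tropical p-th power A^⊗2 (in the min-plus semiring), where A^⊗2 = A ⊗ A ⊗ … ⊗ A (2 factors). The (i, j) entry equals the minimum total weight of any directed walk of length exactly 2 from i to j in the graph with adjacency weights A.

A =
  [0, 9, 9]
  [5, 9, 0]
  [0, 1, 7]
A^⊗2 =
  [0, 9, 9]
  [0, 1, 7]
  [0, 8, 1]

Each entry (A^⊗2)_ij equals the minimum over all length-2 walks i = v_0 → v_1 → … → v_2 = j of Σ_t A[v_t][v_{t+1}]. For example, for (i, j) = (0, 2) we minimise over 3 possible intermediate vertex sequences; the minimum is 9, attained along the walk 0 → 0 → 2.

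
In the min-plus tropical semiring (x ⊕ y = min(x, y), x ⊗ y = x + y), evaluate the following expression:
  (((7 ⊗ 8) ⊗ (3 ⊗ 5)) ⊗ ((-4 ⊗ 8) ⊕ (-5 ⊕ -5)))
(((7 ⊗ 8) ⊗ (3 ⊗ 5)) ⊗ ((-4 ⊗ 8) ⊕ (-5 ⊕ -5))) = 18

Expand innermost to outermost. Recall ⊕ takes the minimum of its arguments and ⊗ takes their sum. Working out the expression (((7 ⊗ 8) ⊗ (3 ⊗ 5)) ⊗ ((-4 ⊗ 8) ⊕ (-5 ⊕ -5))) gives 18.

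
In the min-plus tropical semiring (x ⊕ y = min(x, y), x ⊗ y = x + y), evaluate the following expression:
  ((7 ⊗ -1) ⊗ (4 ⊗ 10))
((7 ⊗ -1) ⊗ (4 ⊗ 10)) = 20

Expand innermost to outermost. Recall ⊕ takes the minimum of its arguments and ⊗ takes their sum. Working out the expression ((7 ⊗ -1) ⊗ (4 ⊗ 10)) gives 20.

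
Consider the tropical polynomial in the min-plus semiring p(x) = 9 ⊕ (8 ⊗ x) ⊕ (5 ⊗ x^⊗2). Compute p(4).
p(4) = 9

A tropical monomial a ⊗ x^⊗i evaluates to a + i · x. Evaluating each term at x = 4:
  Term 0 contributes 9 + 0 · 4 = 9
  Term 1 contributes 8 + 1 · 4 = 12
  Term 2 contributes 5 + 2 · 4 = 13
p(4) = ⊕ of these = min[9, 12, 13] = 9.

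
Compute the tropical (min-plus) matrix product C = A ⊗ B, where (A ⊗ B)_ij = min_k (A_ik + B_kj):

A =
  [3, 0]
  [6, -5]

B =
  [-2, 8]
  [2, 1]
A ⊗ B =
  [1, 1]
  [-3, -4]

Apply the min-plus product entry-by-entry:
  C[0][0] = min over k of (A[0][0] + B[0][0] = 3 + -2 = 1, A[0][1] + B[1][0] = 0 + 2 = 2) = 1 (attained at k = 0)
  C[0][1] = min over k of (A[0][0] + B[0][1] = 3 + 8 = 11, A[0][1] + B[1][1] = 0 + 1 = 1) = 1 (attained at k = 1)
  C[1][0] = min over k of (A[1][0] + B[0][0] = 6 + -2 = 4, A[1][1] + B[1][0] = -5 + 2 = -3) = -3 (attained at k = 1)
  C[1][1] = min over k of (A[1][0] + B[0][1] = 6 + 8 = 14, A[1][1] + B[1][1] = -5 + 1 = -4) = -4 (attained at k = 1)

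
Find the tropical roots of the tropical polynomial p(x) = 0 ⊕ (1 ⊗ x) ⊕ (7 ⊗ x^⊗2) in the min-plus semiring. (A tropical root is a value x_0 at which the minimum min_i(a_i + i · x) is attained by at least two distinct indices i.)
Roots: {-6, -1}

Each tropical root is a break point of the lower envelope of the lines y = a_i + i · x (there are 3 lines, with slopes 0, 1, ..., 2). Only the lines that attain the minimum somewhere contribute to roots; other lines are dominated. Here the surviving (envelope) indices are i = 2, i = 1, i = 0.
Intersections between consecutive envelope lines give the roots: for adjacent envelope indices i < j the intersection is x = (a_i − a_j) / (j − i). Reading off the sorted break points: {-6, -1}.
Verification: at each break x_0, at least two indices attain the minimum of min_i(a_i + i · x_0).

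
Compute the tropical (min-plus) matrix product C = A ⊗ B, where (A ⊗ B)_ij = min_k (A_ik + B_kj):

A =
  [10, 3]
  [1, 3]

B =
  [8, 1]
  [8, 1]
A ⊗ B =
  [11, 4]
  [9, 2]

Apply the min-plus product entry-by-entry:
  C[0][0] = min over k of (A[0][0] + B[0][0] = 10 + 8 = 18, A[0][1] + B[1][0] = 3 + 8 = 11) = 11 (attained at k = 1)
  C[0][1] = min over k of (A[0][0] + B[0][1] = 10 + 1 = 11, A[0][1] + B[1][1] = 3 + 1 = 4) = 4 (attained at k = 1)
  C[1][0] = min over k of (A[1][0] + B[0][0] = 1 + 8 = 9, A[1][1] + B[1][0] = 3 + 8 = 11) = 9 (attained at k = 0)
  C[1][1] = min over k of (A[1][0] + B[0][1] = 1 + 1 = 2, A[1][1] + B[1][1] = 3 + 1 = 4) = 2 (attained at k = 0)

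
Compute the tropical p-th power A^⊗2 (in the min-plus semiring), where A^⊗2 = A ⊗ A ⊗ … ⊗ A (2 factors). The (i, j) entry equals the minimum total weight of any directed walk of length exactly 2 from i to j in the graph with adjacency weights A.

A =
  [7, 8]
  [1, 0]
A^⊗2 =
  [9, 8]
  [1, 0]

Each entry (A^⊗2)_ij equals the minimum over all length-2 walks i = v_0 → v_1 → … → v_2 = j of Σ_t A[v_t][v_{t+1}]. For example, for (i, j) = (0, 1) we minimise over 2 possible intermediate vertex sequences; the minimum is 8, attained along the walk 0 → 1 → 1.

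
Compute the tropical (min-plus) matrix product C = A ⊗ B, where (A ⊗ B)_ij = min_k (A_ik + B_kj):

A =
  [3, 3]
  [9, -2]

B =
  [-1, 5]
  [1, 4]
A ⊗ B =
  [2, 7]
  [-1, 2]

Apply the min-plus product entry-by-entry:
  C[0][0] = min over k of (A[0][0] + B[0][0] = 3 + -1 = 2, A[0][1] + B[1][0] = 3 + 1 = 4) = 2 (attained at k = 0)
  C[0][1] = min over k of (A[0][0] + B[0][1] = 3 + 5 = 8, A[0][1] + B[1][1] = 3 + 4 = 7) = 7 (attained at k = 1)
  C[1][0] = min over k of (A[1][0] + B[0][0] = 9 + -1 = 8, A[1][1] + B[1][0] = -2 + 1 = -1) = -1 (attained at k = 1)
  C[1][1] = min over k of (A[1][0] + B[0][1] = 9 + 5 = 14, A[1][1] + B[1][1] = -2 + 4 = 2) = 2 (attained at k = 1)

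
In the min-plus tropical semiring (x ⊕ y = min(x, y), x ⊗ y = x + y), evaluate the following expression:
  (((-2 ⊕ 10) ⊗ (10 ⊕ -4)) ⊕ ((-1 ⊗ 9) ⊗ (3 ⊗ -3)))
(((-2 ⊕ 10) ⊗ (10 ⊕ -4)) ⊕ ((-1 ⊗ 9) ⊗ (3 ⊗ -3))) = -6

Expand innermost to outermost. Recall ⊕ takes the minimum of its arguments and ⊗ takes their sum. Working out the expression (((-2 ⊕ 10) ⊗ (10 ⊕ -4)) ⊕ ((-1 ⊗ 9) ⊗ (3 ⊗ -3))) gives -6.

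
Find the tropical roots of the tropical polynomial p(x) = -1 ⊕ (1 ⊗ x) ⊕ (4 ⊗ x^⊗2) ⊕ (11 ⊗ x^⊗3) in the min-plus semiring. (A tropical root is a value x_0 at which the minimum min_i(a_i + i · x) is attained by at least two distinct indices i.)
Roots: {-7, -3, -2}

Each tropical root is a break point of the lower envelope of the lines y = a_i + i · x (there are 4 lines, with slopes 0, 1, ..., 3). Only the lines that attain the minimum somewhere contribute to roots; other lines are dominated. Here the surviving (envelope) indices are i = 3, i = 2, i = 1, i = 0.
Intersections between consecutive envelope lines give the roots: for adjacent envelope indices i < j the intersection is x = (a_i − a_j) / (j − i). Reading off the sorted break points: {-7, -3, -2}.
Verification: at each break x_0, at least two indices attain the minimum of min_i(a_i + i · x_0).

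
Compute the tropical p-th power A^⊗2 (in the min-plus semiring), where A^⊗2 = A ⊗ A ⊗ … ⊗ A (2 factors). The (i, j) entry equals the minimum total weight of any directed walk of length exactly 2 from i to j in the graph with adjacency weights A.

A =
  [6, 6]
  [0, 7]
A^⊗2 =
  [6, 12]
  [6, 6]

Each entry (A^⊗2)_ij equals the minimum over all length-2 walks i = v_0 → v_1 → … → v_2 = j of Σ_t A[v_t][v_{t+1}]. For example, for (i, j) = (0, 1) we minimise over 2 possible intermediate vertex sequences; the minimum is 12, attained along the walk 0 → 0 → 1.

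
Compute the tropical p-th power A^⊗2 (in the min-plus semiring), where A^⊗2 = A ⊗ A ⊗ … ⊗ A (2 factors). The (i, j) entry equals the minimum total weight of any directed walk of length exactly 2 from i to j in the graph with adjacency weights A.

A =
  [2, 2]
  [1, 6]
A^⊗2 =
  [3, 4]
  [3, 3]

Each entry (A^⊗2)_ij equals the minimum over all length-2 walks i = v_0 → v_1 → … → v_2 = j of Σ_t A[v_t][v_{t+1}]. For example, for (i, j) = (0, 1) we minimise over 2 possible intermediate vertex sequences; the minimum is 4, attained along the walk 0 → 0 → 1.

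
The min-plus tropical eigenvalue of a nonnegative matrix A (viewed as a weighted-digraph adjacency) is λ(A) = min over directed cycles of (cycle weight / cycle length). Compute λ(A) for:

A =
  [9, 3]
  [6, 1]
λ(A) = 1

Enumerate directed cycles and compute their means (weight / length). Sample:
  cycle 0 → 0: weight = 9, length = 1, mean = 9/1 ≈ 9.000
  cycle 1 → 1: weight = 1, length = 1, mean = 1/1 ≈ 1.000
  cycle 0 → 1 → 0: weight = 9, length = 2, mean = 9/2 ≈ 4.500
  cycle 1 → 0 → 1: weight = 9, length = 2, mean = 9/2 ≈ 4.500
Minimum mean = 1.000, attained e.g. along the cycle 1 → 1 with weight 1 and length 1. So λ(A) = 1/1 = 1.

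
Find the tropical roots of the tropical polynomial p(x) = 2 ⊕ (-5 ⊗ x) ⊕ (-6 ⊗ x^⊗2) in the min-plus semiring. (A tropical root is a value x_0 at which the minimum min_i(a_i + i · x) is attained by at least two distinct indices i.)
Roots: {1, 7}

Each tropical root is a break point of the lower envelope of the lines y = a_i + i · x (there are 3 lines, with slopes 0, 1, ..., 2). Only the lines that attain the minimum somewhere contribute to roots; other lines are dominated. Here the surviving (envelope) indices are i = 2, i = 1, i = 0.
Intersections between consecutive envelope lines give the roots: for adjacent envelope indices i < j the intersection is x = (a_i − a_j) / (j − i). Reading off the sorted break points: {1, 7}.
Verification: at each break x_0, at least two indices attain the minimum of min_i(a_i + i · x_0).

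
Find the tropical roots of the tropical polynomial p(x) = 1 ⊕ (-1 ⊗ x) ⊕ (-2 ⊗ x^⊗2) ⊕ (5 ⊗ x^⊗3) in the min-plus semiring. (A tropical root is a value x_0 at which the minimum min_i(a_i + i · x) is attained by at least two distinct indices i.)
Roots: {-7, 1, 2}

Each tropical root is a break point of the lower envelope of the lines y = a_i + i · x (there are 4 lines, with slopes 0, 1, ..., 3). Only the lines that attain the minimum somewhere contribute to roots; other lines are dominated. Here the surviving (envelope) indices are i = 3, i = 2, i = 1, i = 0.
Intersections between consecutive envelope lines give the roots: for adjacent envelope indices i < j the intersection is x = (a_i − a_j) / (j − i). Reading off the sorted break points: {-7, 1, 2}.
Verification: at each break x_0, at least two indices attain the minimum of min_i(a_i + i · x_0).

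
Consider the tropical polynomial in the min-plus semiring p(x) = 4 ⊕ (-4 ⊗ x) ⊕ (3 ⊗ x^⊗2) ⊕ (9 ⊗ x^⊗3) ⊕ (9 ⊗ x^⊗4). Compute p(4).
p(4) = 0

A tropical monomial a ⊗ x^⊗i evaluates to a + i · x. Evaluating each term at x = 4:
  Term 0 contributes 4 + 0 · 4 = 4
  Term 1 contributes -4 + 1 · 4 = 0
  Term 2 contributes 3 + 2 · 4 = 11
  Term 3 contributes 9 + 3 · 4 = 21
  Term 4 contributes 9 + 4 · 4 = 25
p(4) = ⊕ of these = min[4, 0, 11, 21, 25] = 0.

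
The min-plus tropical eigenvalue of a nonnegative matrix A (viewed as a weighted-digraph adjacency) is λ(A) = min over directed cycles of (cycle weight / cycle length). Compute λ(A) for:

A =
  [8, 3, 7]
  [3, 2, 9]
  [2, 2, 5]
λ(A) = 2

Enumerate directed cycles and compute their means (weight / length). Sample:
  cycle 0 → 0: weight = 8, length = 1, mean = 8/1 ≈ 8.000
  cycle 1 → 1: weight = 2, length = 1, mean = 2/1 ≈ 2.000
  cycle 2 → 2: weight = 5, length = 1, mean = 5/1 ≈ 5.000
  cycle 0 → 1 → 0: weight = 6, length = 2, mean = 6/2 ≈ 3.000
  cycle 0 → 2 → 0: weight = 9, length = 2, mean = 9/2 ≈ 4.500
  cycle 1 → 0 → 1: weight = 6, length = 2, mean = 6/2 ≈ 3.000
Minimum mean = 2.000, attained e.g. along the cycle 1 → 1 with weight 2 and length 1. So λ(A) = 2/1 = 2.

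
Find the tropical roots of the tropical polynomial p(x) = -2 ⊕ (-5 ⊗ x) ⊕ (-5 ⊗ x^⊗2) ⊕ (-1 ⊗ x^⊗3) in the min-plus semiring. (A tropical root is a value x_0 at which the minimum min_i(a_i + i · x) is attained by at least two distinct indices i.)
Roots: {-4, 0, 3}

Each tropical root is a break point of the lower envelope of the lines y = a_i + i · x (there are 4 lines, with slopes 0, 1, ..., 3). Only the lines that attain the minimum somewhere contribute to roots; other lines are dominated. Here the surviving (envelope) indices are i = 3, i = 2, i = 1, i = 0.
Intersections between consecutive envelope lines give the roots: for adjacent envelope indices i < j the intersection is x = (a_i − a_j) / (j − i). Reading off the sorted break points: {-4, 0, 3}.
Verification: at each break x_0, at least two indices attain the minimum of min_i(a_i + i · x_0).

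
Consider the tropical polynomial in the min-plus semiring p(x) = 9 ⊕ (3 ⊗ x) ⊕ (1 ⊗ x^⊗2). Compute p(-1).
p(-1) = -1

A tropical monomial a ⊗ x^⊗i evaluates to a + i · x. Evaluating each term at x = -1:
  Term 0 contributes 9 + 0 · -1 = 9
  Term 1 contributes 3 + 1 · -1 = 2
  Term 2 contributes 1 + 2 · -1 = -1
p(-1) = ⊕ of these = min[9, 2, -1] = -1.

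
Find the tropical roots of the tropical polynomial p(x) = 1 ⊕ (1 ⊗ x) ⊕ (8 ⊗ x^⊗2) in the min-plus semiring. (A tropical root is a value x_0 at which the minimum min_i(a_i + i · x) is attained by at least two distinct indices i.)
Roots: {-7, 0}

Each tropical root is a break point of the lower envelope of the lines y = a_i + i · x (there are 3 lines, with slopes 0, 1, ..., 2). Only the lines that attain the minimum somewhere contribute to roots; other lines are dominated. Here the surviving (envelope) indices are i = 2, i = 1, i = 0.
Intersections between consecutive envelope lines give the roots: for adjacent envelope indices i < j the intersection is x = (a_i − a_j) / (j − i). Reading off the sorted break points: {-7, 0}.
Verification: at each break x_0, at least two indices attain the minimum of min_i(a_i + i · x_0).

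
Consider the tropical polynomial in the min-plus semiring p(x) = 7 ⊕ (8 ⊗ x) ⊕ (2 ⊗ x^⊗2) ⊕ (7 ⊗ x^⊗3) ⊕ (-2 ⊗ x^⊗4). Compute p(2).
p(2) = 6

A tropical monomial a ⊗ x^⊗i evaluates to a + i · x. Evaluating each term at x = 2:
  Term 0 contributes 7 + 0 · 2 = 7
  Term 1 contributes 8 + 1 · 2 = 10
  Term 2 contributes 2 + 2 · 2 = 6
  Term 3 contributes 7 + 3 · 2 = 13
  Term 4 contributes -2 + 4 · 2 = 6
p(2) = ⊕ of these = min[7, 10, 6, 13, 6] = 6.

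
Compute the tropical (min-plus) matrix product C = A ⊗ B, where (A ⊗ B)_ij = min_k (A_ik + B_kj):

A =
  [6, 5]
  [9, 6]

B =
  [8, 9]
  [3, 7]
A ⊗ B =
  [8, 12]
  [9, 13]

Apply the min-plus product entry-by-entry:
  C[0][0] = min over k of (A[0][0] + B[0][0] = 6 + 8 = 14, A[0][1] + B[1][0] = 5 + 3 = 8) = 8 (attained at k = 1)
  C[0][1] = min over k of (A[0][0] + B[0][1] = 6 + 9 = 15, A[0][1] + B[1][1] = 5 + 7 = 12) = 12 (attained at k = 1)
  C[1][0] = min over k of (A[1][0] + B[0][0] = 9 + 8 = 17, A[1][1] + B[1][0] = 6 + 3 = 9) = 9 (attained at k = 1)
  C[1][1] = min over k of (A[1][0] + B[0][1] = 9 + 9 = 18, A[1][1] + B[1][1] = 6 + 7 = 13) = 13 (attained at k = 1)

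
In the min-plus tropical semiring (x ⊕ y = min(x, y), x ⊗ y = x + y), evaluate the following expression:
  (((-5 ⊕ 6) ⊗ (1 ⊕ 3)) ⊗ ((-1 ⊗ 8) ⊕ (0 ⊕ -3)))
(((-5 ⊕ 6) ⊗ (1 ⊕ 3)) ⊗ ((-1 ⊗ 8) ⊕ (0 ⊕ -3))) = -7

Expand innermost to outermost. Recall ⊕ takes the minimum of its arguments and ⊗ takes their sum. Working out the expression (((-5 ⊕ 6) ⊗ (1 ⊕ 3)) ⊗ ((-1 ⊗ 8) ⊕ (0 ⊕ -3))) gives -7.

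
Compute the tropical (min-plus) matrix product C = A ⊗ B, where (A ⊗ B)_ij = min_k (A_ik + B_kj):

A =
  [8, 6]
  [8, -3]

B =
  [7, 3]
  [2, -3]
A ⊗ B =
  [8, 3]
  [-1, -6]

Apply the min-plus product entry-by-entry:
  C[0][0] = min over k of (A[0][0] + B[0][0] = 8 + 7 = 15, A[0][1] + B[1][0] = 6 + 2 = 8) = 8 (attained at k = 1)
  C[0][1] = min over k of (A[0][0] + B[0][1] = 8 + 3 = 11, A[0][1] + B[1][1] = 6 + -3 = 3) = 3 (attained at k = 1)
  C[1][0] = min over k of (A[1][0] + B[0][0] = 8 + 7 = 15, A[1][1] + B[1][0] = -3 + 2 = -1) = -1 (attained at k = 1)
  C[1][1] = min over k of (A[1][0] + B[0][1] = 8 + 3 = 11, A[1][1] + B[1][1] = -3 + -3 = -6) = -6 (attained at k = 1)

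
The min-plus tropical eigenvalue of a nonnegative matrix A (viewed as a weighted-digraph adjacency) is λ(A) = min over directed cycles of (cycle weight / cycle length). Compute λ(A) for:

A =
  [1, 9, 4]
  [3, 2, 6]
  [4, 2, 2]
λ(A) = 1

Enumerate directed cycles and compute their means (weight / length). Sample:
  cycle 0 → 0: weight = 1, length = 1, mean = 1/1 ≈ 1.000
  cycle 1 → 1: weight = 2, length = 1, mean = 2/1 ≈ 2.000
  cycle 2 → 2: weight = 2, length = 1, mean = 2/1 ≈ 2.000
  cycle 0 → 1 → 0: weight = 12, length = 2, mean = 12/2 ≈ 6.000
  cycle 0 → 2 → 0: weight = 8, length = 2, mean = 8/2 ≈ 4.000
  cycle 1 → 0 → 1: weight = 12, length = 2, mean = 12/2 ≈ 6.000
Minimum mean = 1.000, attained e.g. along the cycle 0 → 0 with weight 1 and length 1. So λ(A) = 1/1 = 1.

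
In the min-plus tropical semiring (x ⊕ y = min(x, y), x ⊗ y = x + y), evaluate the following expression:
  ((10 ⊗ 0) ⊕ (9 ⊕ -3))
((10 ⊗ 0) ⊕ (9 ⊕ -3)) = -3

Expand innermost to outermost. Recall ⊕ takes the minimum of its arguments and ⊗ takes their sum. Working out the expression ((10 ⊗ 0) ⊕ (9 ⊕ -3)) gives -3.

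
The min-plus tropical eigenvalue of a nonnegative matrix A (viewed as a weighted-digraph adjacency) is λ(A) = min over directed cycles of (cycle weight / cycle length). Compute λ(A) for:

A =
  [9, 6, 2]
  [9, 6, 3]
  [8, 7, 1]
λ(A) = 1

Enumerate directed cycles and compute their means (weight / length). Sample:
  cycle 0 → 0: weight = 9, length = 1, mean = 9/1 ≈ 9.000
  cycle 1 → 1: weight = 6, length = 1, mean = 6/1 ≈ 6.000
  cycle 2 → 2: weight = 1, length = 1, mean = 1/1 ≈ 1.000
  cycle 0 → 1 → 0: weight = 15, length = 2, mean = 15/2 ≈ 7.500
  cycle 0 → 2 → 0: weight = 10, length = 2, mean = 10/2 ≈ 5.000
  cycle 1 → 0 → 1: weight = 15, length = 2, mean = 15/2 ≈ 7.500
Minimum mean = 1.000, attained e.g. along the cycle 2 → 2 with weight 1 and length 1. So λ(A) = 1/1 = 1.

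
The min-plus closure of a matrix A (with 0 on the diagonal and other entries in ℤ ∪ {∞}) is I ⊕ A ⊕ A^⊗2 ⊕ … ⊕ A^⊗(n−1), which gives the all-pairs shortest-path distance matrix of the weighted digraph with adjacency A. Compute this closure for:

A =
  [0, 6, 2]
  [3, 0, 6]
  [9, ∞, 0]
Closure =
  [0, 6, 2]
  [3, 0, 5]
  [9, 15, 0]

This is the Floyd-Warshall all-pairs shortest-path computation. For each intermediate vertex k = 0, 1, …, 2, update dist[i][j] ← min(dist[i][j], dist[i][k] + dist[k][j]). The final matrix gives, for each (i, j), the minimum total weight of any directed path from i to j (possibly empty when i = j).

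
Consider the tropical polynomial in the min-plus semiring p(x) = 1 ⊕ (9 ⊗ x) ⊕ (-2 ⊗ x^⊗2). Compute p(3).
p(3) = 1

A tropical monomial a ⊗ x^⊗i evaluates to a + i · x. Evaluating each term at x = 3:
  Term 0 contributes 1 + 0 · 3 = 1
  Term 1 contributes 9 + 1 · 3 = 12
  Term 2 contributes -2 + 2 · 3 = 4
p(3) = ⊕ of these = min[1, 12, 4] = 1.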